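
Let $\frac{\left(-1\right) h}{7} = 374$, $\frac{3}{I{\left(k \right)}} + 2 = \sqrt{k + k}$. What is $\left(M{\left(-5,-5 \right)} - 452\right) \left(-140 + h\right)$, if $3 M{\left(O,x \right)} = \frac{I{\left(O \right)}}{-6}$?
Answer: $\frac{3739651}{3} - \frac{197 i \sqrt{10}}{6} \approx 1.2466 \cdot 10^{6} - 103.83 i$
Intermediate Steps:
$I{\left(k \right)} = \frac{3}{-2 + \sqrt{2} \sqrt{k}}$ ($I{\left(k \right)} = \frac{3}{-2 + \sqrt{k + k}} = \frac{3}{-2 + \sqrt{2 k}} = \frac{3}{-2 + \sqrt{2} \sqrt{k}}$)
$M{\left(O,x \right)} = - \frac{1}{6 \left(-2 + \sqrt{2} \sqrt{O}\right)}$ ($M{\left(O,x \right)} = \frac{\frac{3}{-2 + \sqrt{2} \sqrt{O}} \frac{1}{-6}}{3} = \frac{\frac{3}{-2 + \sqrt{2} \sqrt{O}} \left(- \frac{1}{6}\right)}{3} = \frac{\left(- \frac{1}{2}\right) \frac{1}{-2 + \sqrt{2} \sqrt{O}}}{3} = - \frac{1}{6 \left(-2 + \sqrt{2} \sqrt{O}\right)}$)
$h = -2618$ ($h = \left(-7\right) 374 = -2618$)
$\left(M{\left(-5,-5 \right)} - 452\right) \left(-140 + h\right) = \left(- \frac{1}{-12 + 6 \sqrt{2} \sqrt{-5}} - 452\right) \left(-140 - 2618\right) = \left(- \frac{1}{-12 + 6 \sqrt{2} i \sqrt{5}} - 452\right) \left(-2758\right) = \left(- \frac{1}{-12 + 6 i \sqrt{10}} - 452\right) \left(-2758\right) = \left(-452 - \frac{1}{-12 + 6 i \sqrt{10}}\right) \left(-2758\right) = 1246616 + \frac{2758}{-12 + 6 i \sqrt{10}}$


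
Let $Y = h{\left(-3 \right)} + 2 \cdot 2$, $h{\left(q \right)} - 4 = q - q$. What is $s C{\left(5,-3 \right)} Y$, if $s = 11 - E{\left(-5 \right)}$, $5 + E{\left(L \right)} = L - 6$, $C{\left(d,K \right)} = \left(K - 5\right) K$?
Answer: $5184$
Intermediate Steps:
$C{\left(d,K \right)} = K \left(-5 + K\right)$ ($C{\left(d,K \right)} = \left(-5 + K\right) K = K \left(-5 + K\right)$)
$h{\left(q \right)} = 4$ ($h{\left(q \right)} = 4 + \left(q - q\right) = 4 + 0 = 4$)
$E{\left(L \right)} = -11 + L$ ($E{\left(L \right)} = -5 + \left(L - 6\right) = -5 + \left(-6 + L\right) = -11 + L$)
$Y = 8$ ($Y = 4 + 2 \cdot 2 = 4 + 4 = 8$)
$s = 27$ ($s = 11 - \left(-11 - 5\right) = 11 - -16 = 11 + 16 = 27$)
$s C{\left(5,-3 \right)} Y = 27 - 3 \left(-5 - 3\right) 8 = 27 \left(-3\right) \left(-8\right) 8 = 27 \cdot 24 \cdot 8 = 27 \cdot 192 = 5184$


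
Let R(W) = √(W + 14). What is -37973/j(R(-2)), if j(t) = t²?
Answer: -37973/12 ≈ -3164.4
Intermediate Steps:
R(W) = √(14 + W)
-37973/j(R(-2)) = -37973/(14 - 2) = -37973/((√12)²) = -37973/((2*√3)²) = -37973/12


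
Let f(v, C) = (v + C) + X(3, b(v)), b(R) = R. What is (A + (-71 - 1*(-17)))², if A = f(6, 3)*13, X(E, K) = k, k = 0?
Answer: 3969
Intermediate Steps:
X(E, K) = 0
f(v, C) = C + v (f(v, C) = (v + C) + 0 = (C + v) + 0 = C + v)
A = 117 (A = (3 + 6)*13 = 9*13 = 117)
(A + (-71 - 1*(-17)))² = (117 + (-71 - 1*(-17)))² = (117 + (-71 + 17))² = (117 - 54)² = 63² = 3969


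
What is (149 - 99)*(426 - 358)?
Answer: 3400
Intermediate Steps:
(149 - 99)*(426 - 358) = 50*68 = 3400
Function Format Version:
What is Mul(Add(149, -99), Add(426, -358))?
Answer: 3400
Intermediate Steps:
Mul(Add(149, -99), Add(426, -358)) = Mul(50, 68) = 3400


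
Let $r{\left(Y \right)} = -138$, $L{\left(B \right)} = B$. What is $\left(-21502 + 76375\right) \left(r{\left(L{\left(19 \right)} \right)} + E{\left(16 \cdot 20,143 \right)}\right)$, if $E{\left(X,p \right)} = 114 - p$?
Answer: $-9163791$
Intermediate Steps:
$\left(-21502 + 76375\right) \left(r{\left(L{\left(19 \right)} \right)} + E{\left(16 \cdot 20,143 \right)}\right) = \left(-21502 + 76375\right) \left(-138 + \left(114 - 143\right)\right) = 54873 \left(-138 + \left(114 - 143\right)\right) = 54873 \left(-138 - 29\right) = 54873 \left(-167\right) = -9163791$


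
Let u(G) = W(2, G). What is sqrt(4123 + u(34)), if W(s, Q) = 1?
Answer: 2*sqrt(1031) ≈ 64.218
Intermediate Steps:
u(G) = 1
sqrt(4123 + u(34)) = sqrt(4123 + 1) = sqrt(4124) = 2*sqrt(1031)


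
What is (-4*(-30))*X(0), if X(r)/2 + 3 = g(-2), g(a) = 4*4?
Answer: 3120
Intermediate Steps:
g(a) = 16
X(r) = 26 (X(r) = -6 + 2*16 = -6 + 32 = 26)
(-4*(-30))*X(0) = -4*(-30)*26 = 120*26 = 3120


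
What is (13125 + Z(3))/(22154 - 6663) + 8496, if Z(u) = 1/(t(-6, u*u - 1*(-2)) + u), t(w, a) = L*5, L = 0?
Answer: 394873984/46473 ≈ 8496.8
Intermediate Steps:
t(w, a) = 0 (t(w, a) = 0*5 = 0)
Z(u) = 1/u (Z(u) = 1/(0 + u) = 1/u)
(13125 + Z(3))/(22154 - 6663) + 8496 = (13125 + 1/3)/(22154 - 6663) + 8496 = (13125 + ⅓)/15491 + 8496 = (39376/3)*(1/15491) + 8496 = 39376/46473 + 8496 = 394873984/46473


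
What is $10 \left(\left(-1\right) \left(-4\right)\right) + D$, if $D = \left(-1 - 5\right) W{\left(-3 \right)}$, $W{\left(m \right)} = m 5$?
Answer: $130$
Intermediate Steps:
$W{\left(m \right)} = 5 m$
$D = 90$ ($D = \left(-1 - 5\right) 5 \left(-3\right) = \left(-6\right) \left(-15\right) = 90$)
$10 \left(\left(-1\right) \left(-4\right)\right) + D = 10 \left(\left(-1\right) \left(-4\right)\right) + 90 = 10 \cdot 4 + 90 = 40 + 90 = 130$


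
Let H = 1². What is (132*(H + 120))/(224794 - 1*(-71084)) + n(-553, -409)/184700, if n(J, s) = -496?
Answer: 10618458/207002525 ≈ 0.051296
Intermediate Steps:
H = 1
(132*(H + 120))/(224794 - 1*(-71084)) + n(-553, -409)/184700 = (132*(1 + 120))/(224794 - 1*(-71084)) - 496/184700 = (132*121)/(224794 + 71084) - 496*1/184700 = 15972/295878 - 124/46175 = 15972*(1/295878) - 124/46175 = 242/4483 - 124/46175 = 10618458/207002525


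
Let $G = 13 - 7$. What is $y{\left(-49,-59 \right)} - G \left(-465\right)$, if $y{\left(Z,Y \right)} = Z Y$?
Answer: $5681$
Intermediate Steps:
$G = 6$
$y{\left(Z,Y \right)} = Y Z$
$y{\left(-49,-59 \right)} - G \left(-465\right) = \left(-59\right) \left(-49\right) - 6 \left(-465\right) = 2891 - -2790 = 2891 + 2790 = 5681$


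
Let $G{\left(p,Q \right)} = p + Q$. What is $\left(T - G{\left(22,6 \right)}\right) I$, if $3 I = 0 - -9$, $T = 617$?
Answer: $1767$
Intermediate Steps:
$G{\left(p,Q \right)} = Q + p$
$I = 3$ ($I = \frac{0 - -9}{3} = \frac{0 + 9}{3} = \frac{1}{3} \cdot 9 = 3$)
$\left(T - G{\left(22,6 \right)}\right) I = \left(617 - \left(6 + 22\right)\right) 3 = \left(617 - 28\right) 3 = 589 \cdot 3 = 1767$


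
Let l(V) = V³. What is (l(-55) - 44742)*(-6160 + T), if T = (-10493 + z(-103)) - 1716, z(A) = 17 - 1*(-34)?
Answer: 3867241206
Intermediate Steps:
z(A) = 51 (z(A) = 17 + 34 = 51)
T = -12158 (T = (-10493 + 51) - 1716 = -10442 - 1716 = -12158)
(l(-55) - 44742)*(-6160 + T) = ((-55)³ - 44742)*(-6160 - 12158) = (-166375 - 44742)*(-18318) = -211117*(-18318) = 3867241206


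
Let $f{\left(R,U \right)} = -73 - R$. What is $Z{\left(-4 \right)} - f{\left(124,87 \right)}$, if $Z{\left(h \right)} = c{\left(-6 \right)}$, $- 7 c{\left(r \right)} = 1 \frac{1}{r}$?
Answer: $\frac{8275}{42} \approx 197.02$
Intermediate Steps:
$c{\left(r \right)} = - \frac{1}{7 r}$ ($c{\left(r \right)} = - \frac{1 \frac{1}{r}}{7} = - \frac{1}{7 r}$)
$Z{\left(h \right)} = \frac{1}{42}$ ($Z{\left(h \right)} = - \frac{1}{7 \left(-6\right)} = \left(- \frac{1}{7}\right) \left(- \frac{1}{6}\right) = \frac{1}{42}$)
$Z{\left(-4 \right)} - f{\left(124,87 \right)} = \frac{1}{42} - \left(-73 - 124\right) = \frac{1}{42} - -197 = \frac{1}{42} + 197 = \frac{8275}{42}$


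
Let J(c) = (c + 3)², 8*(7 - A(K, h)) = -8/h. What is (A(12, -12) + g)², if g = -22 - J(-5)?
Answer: 52441/144 ≈ 364.17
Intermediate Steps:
A(K, h) = 7 + 1/h (A(K, h) = 7 - (-1)/h = 7 + 1/h)
J(c) = (3 + c)²
g = -26 (g = -22 - (3 - 5)² = -22 - 1*(-2)² = -22 - 1*4 = -22 - 4 = -26)
(A(12, -12) + g)² = ((7 + 1/(-12)) - 26)² = ((7 - 1/12) - 26)² = (83/12 - 26)² = (-229/12)² = 52441/144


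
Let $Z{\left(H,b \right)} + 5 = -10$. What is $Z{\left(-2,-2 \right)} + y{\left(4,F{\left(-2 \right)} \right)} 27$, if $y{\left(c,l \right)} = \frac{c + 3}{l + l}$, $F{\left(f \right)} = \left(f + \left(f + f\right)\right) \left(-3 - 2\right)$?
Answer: $- \frac{237}{20} \approx -11.85$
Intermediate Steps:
$Z{\left(H,b \right)} = -15$ ($Z{\left(H,b \right)} = -5 - 10 = -15$)
$F{\left(f \right)} = - 15 f$ ($F{\left(f \right)} = \left(f + 2 f\right) \left(-5\right) = 3 f \left(-5\right) = - 15 f$)
$y{\left(c,l \right)} = \frac{3 + c}{2 l}$
$Z{\left(-2,-2 \right)} + y{\left(4,F{\left(-2 \right)} \right)} 27 = -15 + \frac{3 + 4}{2 \left(\left(-15\right) \left(-2\right)\right)} 27 = -15 + \frac{1}{2} \cdot \frac{1}{30} \cdot 7 \cdot 27 = -15 + \frac{7}{60} \cdot 27 = -15 + \frac{63}{20} = - \frac{237}{20}$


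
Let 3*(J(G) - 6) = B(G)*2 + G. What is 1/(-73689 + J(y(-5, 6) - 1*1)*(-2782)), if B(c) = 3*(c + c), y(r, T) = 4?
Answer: -1/126547 ≈ -7.9022e-6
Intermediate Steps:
B(c) = 6*c (B(c) = 3*(2*c) = 6*c)
J(G) = 6 + 13*G/3 (J(G) = 6 + ((6*G)*2 + G)/3 = 6 + (12*G + G)/3 = 6 + (13*G)/3 = 6 + 13*G/3)
1/(-73689 + J(y(-5, 6) - 1*1)*(-2782)) = 1/(-73689 + (6 + 13*(4 - 1*1)/3)*(-2782)) = 1/(-73689 + (6 + 13*(4 - 1)/3)*(-2782)) = 1/(-73689 + (6 + (13/3)*3)*(-2782)) = 1/(-73689 + (6 + 13)*(-2782)) = 1/(-73689 + 19*(-2782)) = 1/(-73689 - 52858) = 1/(-126547) = -1/126547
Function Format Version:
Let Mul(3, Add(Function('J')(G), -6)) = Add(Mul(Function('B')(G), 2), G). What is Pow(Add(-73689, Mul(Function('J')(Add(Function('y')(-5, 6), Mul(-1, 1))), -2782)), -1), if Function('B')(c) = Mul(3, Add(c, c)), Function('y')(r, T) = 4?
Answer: Rational(-1, 126547) ≈ -7.9022e-6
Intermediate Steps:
Function('B')(c) = Mul(6, c) (Function('B')(c) = Mul(3, Mul(2, c)) = Mul(6, c))
Function('J')(G) = Add(6, Mul(Rational(13, 3), G)) (Function('J')(G) = Add(6, Mul(Rational(1, 3), Add(Mul(Mul(6, G), 2), G))) = Add(6, Mul(Rational(1, 3), Add(Mul(12, G), G))) = Add(6, Mul(Rational(1, 3), Mul(13, G))) = Add(6, Mul(Rational(13, 3), G)))
Pow(Add(-73689, Mul(Function('J')(Add(Function('y')(-5, 6), Mul(-1, 1))), -2782)), -1) = Pow(Add(-73689, Mul(Add(6, Mul(Rational(13, 3), Add(4, Mul(-1, 1)))), -2782)), -1) = Pow(Add(-73689, Mul(Add(6, Mul(Rational(13, 3), Add(4, -1))), -2782)), -1) = Pow(Add(-73689, Mul(Add(6, Mul(Rational(13, 3), 3)), -2782)), -1) = Pow(Add(-73689, Mul(Add(6, 13), -2782)), -1) = Pow(Add(-73689, Mul(19, -2782)), -1) = Pow(Add(-73689, -52858), -1) = Pow(-126547, -1) = Rational(-1, 126547)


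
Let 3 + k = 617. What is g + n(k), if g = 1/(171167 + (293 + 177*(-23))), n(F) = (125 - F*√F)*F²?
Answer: 7888122930501/167389 - 231475544*√614 ≈ -5.6886e+9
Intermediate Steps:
k = 614 (k = -3 + 617 = 614)
n(F) = F²*(125 - F^(3/2)) (n(F) = (125 - F^(3/2))*F² = F²*(125 - F^(3/2)))
g = 1/167389 (g = 1/(171167 + (293 - 4071)) = 1/(171167 - 3778) = 1/167389 ≈ 5.9741e-6)
g + n(k) = 1/167389 + (-614^(7/2) + 125*614²) = 1/167389 + (-231475544*√614 + 125*376996) = 1/167389 + (-231475544*√614 + 47124500) = 1/167389 + (47124500 - 231475544*√614) = 7888122930501/167389 - 231475544*√614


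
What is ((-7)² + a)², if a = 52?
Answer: 10201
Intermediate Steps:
((-7)² + a)² = ((-7)² + 52)² = (49 + 52)² = 101² = 10201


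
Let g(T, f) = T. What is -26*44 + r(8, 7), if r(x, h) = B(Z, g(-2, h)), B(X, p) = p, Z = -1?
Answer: -1146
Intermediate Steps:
r(x, h) = -2
-26*44 + r(8, 7) = -26*44 - 2 = -1144 - 2 = -1146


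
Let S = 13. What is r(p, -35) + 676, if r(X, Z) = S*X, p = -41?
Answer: 143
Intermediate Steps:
r(X, Z) = 13*X
r(p, -35) + 676 = 13*(-41) + 676 = -533 + 676 = 143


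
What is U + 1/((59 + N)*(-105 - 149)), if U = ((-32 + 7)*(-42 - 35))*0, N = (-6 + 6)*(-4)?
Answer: -1/14986 ≈ -6.6729e-5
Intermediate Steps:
N = 0 (N = 0*(-4) = 0)
U = 0 (U = -25*(-77)*0 = 1925*0 = 0)
U + 1/((59 + N)*(-105 - 149)) = 0 + 1/((59 + 0)*(-105 - 149)) = 0 + 1/(59*(-254)) = 0 + (1/59)*(-1/254) = 0 - 1/14986 = -1/14986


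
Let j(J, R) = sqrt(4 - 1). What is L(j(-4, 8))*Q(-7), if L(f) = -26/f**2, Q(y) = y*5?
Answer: 910/3 ≈ 303.33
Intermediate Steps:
j(J, R) = sqrt(3)
Q(y) = 5*y
L(f) = -26/f**2
L(j(-4, 8))*Q(-7) = (-26/(sqrt(3))**2)*(5*(-7)) = -26*1/3*(-35) = -26/3*(-35) = 910/3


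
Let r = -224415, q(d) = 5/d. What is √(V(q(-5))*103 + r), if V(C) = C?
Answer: 7*I*√4582 ≈ 473.83*I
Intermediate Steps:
√(V(q(-5))*103 + r) = √((5/(-5))*103 - 224415) = √((5*(-⅕))*103 - 224415) = √(-1*103 - 224415) = √(-103 - 224415) = √(-224518) = 7*I*√4582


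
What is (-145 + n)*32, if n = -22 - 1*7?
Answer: -5568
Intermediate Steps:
n = -29 (n = -22 - 7 = -29)
(-145 + n)*32 = (-145 - 29)*32 = -174*32 = -5568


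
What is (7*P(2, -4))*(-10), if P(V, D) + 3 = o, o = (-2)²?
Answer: -70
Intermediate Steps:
o = 4
P(V, D) = 1 (P(V, D) = -3 + 4 = 1)
(7*P(2, -4))*(-10) = (7*1)*(-10) = 7*(-10) = -70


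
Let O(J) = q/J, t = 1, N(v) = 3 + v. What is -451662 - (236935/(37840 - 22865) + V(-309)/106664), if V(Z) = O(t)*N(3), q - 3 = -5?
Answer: -36073100194297/79864670 ≈ -4.5168e+5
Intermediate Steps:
q = -2 (q = 3 - 5 = -2)
O(J) = -2/J
V(Z) = -12 (V(Z) = (-2/1)*(3 + 3) = -2*1*6 = -2*6 = -12)
-451662 - (236935/(37840 - 22865) + V(-309)/106664) = -451662 - (236935/(37840 - 22865) - 12/106664) = -451662 - (236935/14975 - 12*1/106664) = -451662 - (236935*(1/14975) - 3/26666) = -451662 - (47387/2995 - 3/26666) = -451662 - 1*1263612757/79864670 = -451662 - 1263612757/79864670 = -36073100194297/79864670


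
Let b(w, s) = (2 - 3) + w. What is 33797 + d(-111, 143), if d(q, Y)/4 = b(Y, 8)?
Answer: 34365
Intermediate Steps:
b(w, s) = -1 + w
d(q, Y) = -4 + 4*Y (d(q, Y) = 4*(-1 + Y) = -4 + 4*Y)
33797 + d(-111, 143) = 33797 + (-4 + 4*143) = 33797 + (-4 + 572) = 33797 + 568 = 34365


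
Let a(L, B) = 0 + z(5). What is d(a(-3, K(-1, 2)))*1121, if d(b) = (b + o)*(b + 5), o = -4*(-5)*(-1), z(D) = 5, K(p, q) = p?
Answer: -168150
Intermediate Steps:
o = -20 (o = 20*(-1) = -20)
a(L, B) = 5 (a(L, B) = 0 + 5 = 5)
d(b) = (-20 + b)*(5 + b) (d(b) = (b - 20)*(b + 5) = (-20 + b)*(5 + b))
d(a(-3, K(-1, 2)))*1121 = (-100 + 5² - 15*5)*1121 = (-100 + 25 - 75)*1121 = -150*1121 = -168150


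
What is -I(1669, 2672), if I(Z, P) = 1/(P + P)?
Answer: -1/5344 ≈ -0.00018713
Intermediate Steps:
I(Z, P) = 1/(2*P)
-I(1669, 2672) = -1/(2*2672) = -1*1/5344 = -1/5344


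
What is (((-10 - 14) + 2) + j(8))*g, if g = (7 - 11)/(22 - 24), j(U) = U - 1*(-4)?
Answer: -20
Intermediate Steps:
j(U) = 4 + U (j(U) = U + 4 = 4 + U)
g = 2 (g = -4/(-2) = -4*(-1/2) = 2)
(((-10 - 14) + 2) + j(8))*g = (((-10 - 14) + 2) + (4 + 8))*2 = ((-24 + 2) + 12)*2 = (-22 + 12)*2 = -10*2 = -20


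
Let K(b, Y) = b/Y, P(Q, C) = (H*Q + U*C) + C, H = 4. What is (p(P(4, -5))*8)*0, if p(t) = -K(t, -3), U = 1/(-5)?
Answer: 0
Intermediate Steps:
U = -⅕ ≈ -0.20000
P(Q, C) = 4*Q + 4*C/5 (P(Q, C) = (4*Q - C/5) + C = 4*Q + 4*C/5)
p(t) = t/3 (p(t) = -t/(-3) = -t*(-1)/3 = -(-1)*t/3 = t/3)
(p(P(4, -5))*8)*0 = (((4*4 + (⅘)*(-5))/3)*8)*0 = (((16 - 4)/3)*8)*0 = (((⅓)*12)*8)*0 = (4*8)*0 = 32*0 = 0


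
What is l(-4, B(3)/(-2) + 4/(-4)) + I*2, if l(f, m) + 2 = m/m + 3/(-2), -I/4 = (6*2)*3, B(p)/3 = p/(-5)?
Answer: -581/2 ≈ -290.50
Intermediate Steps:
B(p) = -3*p/5 (B(p) = 3*(p/(-5)) = 3*(p*(-1/5)) = 3*(-p/5) = -3*p/5)
I = -144 (I = -4*6*2*3 = -48*3 = -4*36 = -144)
l(f, m) = -5/2 (l(f, m) = -2 + (m/m + 3/(-2)) = -2 + (1 + 3*(-1/2)) = -2 + (1 - 3/2) = -2 - 1/2 = -5/2)
l(-4, B(3)/(-2) + 4/(-4)) + I*2 = -5/2 - 144*2 = -5/2 - 288 = -581/2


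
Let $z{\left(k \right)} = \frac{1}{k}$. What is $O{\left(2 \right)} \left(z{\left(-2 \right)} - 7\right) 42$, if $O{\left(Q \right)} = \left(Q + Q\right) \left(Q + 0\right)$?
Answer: $-2520$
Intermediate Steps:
$O{\left(Q \right)} = 2 Q^{2}$ ($O{\left(Q \right)} = 2 Q Q = 2 Q^{2}$)
$O{\left(2 \right)} \left(z{\left(-2 \right)} - 7\right) 42 = 2 \cdot 2^{2} \left(\frac{1}{-2} - 7\right) 42 = 2 \cdot 4 \left(- \frac{1}{2} - 7\right) 42 = 8 \left(- \frac{15}{2}\right) 42 = \left(-60\right) 42 = -2520$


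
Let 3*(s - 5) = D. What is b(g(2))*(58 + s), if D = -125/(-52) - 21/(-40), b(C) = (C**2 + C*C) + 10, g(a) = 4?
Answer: 698621/260 ≈ 2687.0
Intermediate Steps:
b(C) = 10 + 2*C**2 (b(C) = (C**2 + C**2) + 10 = 2*C**2 + 10 = 10 + 2*C**2)
D = 1523/520 (D = -125*(-1/52) - 21*(-1/40) = 125/52 + 21/40 = 1523/520 ≈ 2.9288)
s = 9323/1560 (s = 5 + (1/3)*(1523/520) = 5 + 1523/1560 = 9323/1560 ≈ 5.9763)
b(g(2))*(58 + s) = (10 + 2*4**2)*(58 + 9323/1560) = (10 + 2*16)*(99803/1560) = (10 + 32)*(99803/1560) = 42*(99803/1560) = 698621/260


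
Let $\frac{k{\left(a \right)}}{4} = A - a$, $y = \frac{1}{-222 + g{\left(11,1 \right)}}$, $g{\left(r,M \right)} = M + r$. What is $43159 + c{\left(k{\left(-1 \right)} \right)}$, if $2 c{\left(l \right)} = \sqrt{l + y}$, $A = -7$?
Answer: $43159 + \frac{71 i \sqrt{210}}{420} \approx 43159.0 + 2.4497 i$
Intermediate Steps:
$y = - \frac{1}{210}$ ($y = \frac{1}{-222 + \left(1 + 11\right)} = \frac{1}{-222 + 12} = \frac{1}{-210} = - \frac{1}{210} \approx -0.0047619$)
$k{\left(a \right)} = -28 - 4 a$ ($k{\left(a \right)} = 4 \left(-7 - a\right) = -28 - 4 a$)
$c{\left(l \right)} = \frac{\sqrt{- \frac{1}{210} + l}}{2}$ ($c{\left(l \right)} = \frac{\sqrt{l - \frac{1}{210}}}{2} = \frac{\sqrt{- \frac{1}{210} + l}}{2}$)
$43159 + c{\left(k{\left(-1 \right)} \right)} = 43159 + \frac{\sqrt{-210 + 44100 \left(-28 - -4\right)}}{420} = 43159 + \frac{\sqrt{-210 + 44100 \left(-28 + 4\right)}}{420} = 43159 + \frac{\sqrt{-210 + 44100 \left(-24\right)}}{420} = 43159 + \frac{\sqrt{-210 - 1058400}}{420} = 43159 + \frac{\sqrt{-1058610}}{420} = 43159 + \frac{71 i \sqrt{210}}{420}$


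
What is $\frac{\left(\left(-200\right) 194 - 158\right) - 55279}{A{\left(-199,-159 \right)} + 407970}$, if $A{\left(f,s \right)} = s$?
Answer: $- \frac{94237}{407811} \approx -0.23108$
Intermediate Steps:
$\frac{\left(\left(-200\right) 194 - 158\right) - 55279}{A{\left(-199,-159 \right)} + 407970} = \frac{\left(\left(-200\right) 194 - 158\right) - 55279}{-159 + 407970} = \frac{\left(-38800 - 158\right) - 55279}{407811} = \left(-38958 - 55279\right) \frac{1}{407811} = \left(-94237\right) \frac{1}{407811} = - \frac{94237}{407811}$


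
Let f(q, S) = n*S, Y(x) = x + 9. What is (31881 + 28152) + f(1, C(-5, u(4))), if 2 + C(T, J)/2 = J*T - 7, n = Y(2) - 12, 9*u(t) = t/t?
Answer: 540469/9 ≈ 60052.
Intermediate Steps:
Y(x) = 9 + x
u(t) = ⅑ (u(t) = (t/t)/9 = (⅑)*1 = ⅑)
n = -1 (n = (9 + 2) - 12 = 11 - 12 = -1)
C(T, J) = -18 + 2*J*T (C(T, J) = -4 + 2*(J*T - 7) = -4 + 2*(-7 + J*T) = -4 + (-14 + 2*J*T) = -18 + 2*J*T)
f(q, S) = -S
(31881 + 28152) + f(1, C(-5, u(4))) = (31881 + 28152) - (-18 + 2*(⅑)*(-5)) = 60033 - (-18 - 10/9) = 60033 - 1*(-172/9) = 60033 + 172/9 = 540469/9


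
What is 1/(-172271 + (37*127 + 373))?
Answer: -1/167199 ≈ -5.9809e-6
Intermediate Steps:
1/(-172271 + (37*127 + 373)) = 1/(-172271 + (4699 + 373)) = 1/(-172271 + 5072) = 1/(-167199) = -1/167199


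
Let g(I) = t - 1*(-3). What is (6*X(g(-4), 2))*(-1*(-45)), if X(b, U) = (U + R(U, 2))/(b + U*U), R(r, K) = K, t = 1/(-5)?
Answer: 2700/17 ≈ 158.82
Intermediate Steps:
t = -⅕ ≈ -0.20000
g(I) = 14/5 (g(I) = -⅕ - 1*(-3) = -⅕ + 3 = 14/5)
X(b, U) = (2 + U)/(b + U²) (X(b, U) = (U + 2)/(b + U*U) = (2 + U)/(b + U²))
(6*X(g(-4), 2))*(-1*(-45)) = (6*((2 + 2)/(14/5 + 2²)))*(-1*(-45)) = (6*(4/(14/5 + 4)))*45 = (6*(4/(34/5)))*45 = (6*((5/34)*4))*45 = (6*(10/17))*45 = (60/17)*45 = 2700/17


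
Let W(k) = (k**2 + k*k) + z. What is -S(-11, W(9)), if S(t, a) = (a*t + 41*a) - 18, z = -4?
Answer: -4722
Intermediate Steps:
W(k) = -4 + 2*k**2 (W(k) = (k**2 + k*k) - 4 = (k**2 + k**2) - 4 = 2*k**2 - 4 = -4 + 2*k**2)
S(t, a) = -18 + 41*a + a*t (S(t, a) = (41*a + a*t) - 18 = -18 + 41*a + a*t)
-S(-11, W(9)) = -(-18 + 41*(-4 + 2*9**2) + (-4 + 2*9**2)*(-11)) = -(-18 + 41*(-4 + 2*81) + (-4 + 2*81)*(-11)) = -(-18 + 41*(-4 + 162) + (-4 + 162)*(-11)) = -(-18 + 41*158 + 158*(-11)) = -(-18 + 6478 - 1738) = -1*4722 = -4722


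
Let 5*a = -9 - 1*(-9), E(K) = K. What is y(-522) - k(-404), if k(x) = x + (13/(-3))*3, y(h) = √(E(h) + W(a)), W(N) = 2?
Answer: 417 + 2*I*√130 ≈ 417.0 + 22.803*I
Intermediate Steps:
a = 0 (a = (-9 - 1*(-9))/5 = (-9 + 9)/5 = (⅕)*0 = 0)
y(h) = √(2 + h) (y(h) = √(h + 2) = √(2 + h))
k(x) = -13 + x (k(x) = x + (13*(-⅓))*3 = x - 13/3*3 = x - 13 = -13 + x)
y(-522) - k(-404) = √(2 - 522) - (-13 - 404) = √(-520) - 1*(-417) = 2*I*√130 + 417 = 417 + 2*I*√130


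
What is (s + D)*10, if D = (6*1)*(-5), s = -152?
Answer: -1820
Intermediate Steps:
D = -30 (D = 6*(-5) = -30)
(s + D)*10 = (-152 - 30)*10 = -182*10 = -1820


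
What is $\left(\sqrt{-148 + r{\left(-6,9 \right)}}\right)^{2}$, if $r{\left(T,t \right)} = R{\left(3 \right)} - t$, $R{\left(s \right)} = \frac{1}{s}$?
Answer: $- \frac{470}{3} \approx -156.67$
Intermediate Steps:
$r{\left(T,t \right)} = \frac{1}{3} - t$
$\left(\sqrt{-148 + r{\left(-6,9 \right)}}\right)^{2} = \left(\sqrt{-148 + \left(\frac{1}{3} - 9\right)}\right)^{2} = \left(\sqrt{-148 - \frac{26}{3}}\right)^{2} = \left(\sqrt{- \frac{470}{3}}\right)^{2} = \left(\frac{i \sqrt{1410}}{3}\right)^{2} = - \frac{470}{3}$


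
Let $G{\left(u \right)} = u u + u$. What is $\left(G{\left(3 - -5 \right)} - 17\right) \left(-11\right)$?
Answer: $-605$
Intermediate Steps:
$G{\left(u \right)} = u + u^{2}$ ($G{\left(u \right)} = u^{2} + u = u + u^{2}$)
$\left(G{\left(3 - -5 \right)} - 17\right) \left(-11\right) = \left(\left(3 - -5\right) \left(1 + \left(3 - -5\right)\right) - 17\right) \left(-11\right) = \left(\left(3 + 5\right) \left(1 + \left(3 + 5\right)\right) - 17\right) \left(-11\right) = \left(8 \left(1 + 8\right) - 17\right) \left(-11\right) = \left(8 \cdot 9 - 17\right) \left(-11\right) = \left(72 - 17\right) \left(-11\right) = 55 \left(-11\right) = -605$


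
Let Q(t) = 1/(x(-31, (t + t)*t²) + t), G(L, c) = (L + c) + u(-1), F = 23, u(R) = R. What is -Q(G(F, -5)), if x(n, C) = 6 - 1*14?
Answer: -⅑ ≈ -0.11111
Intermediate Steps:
x(n, C) = -8 (x(n, C) = 6 - 14 = -8)
G(L, c) = -1 + L + c (G(L, c) = (L + c) - 1 = -1 + L + c)
Q(t) = 1/(-8 + t)
-Q(G(F, -5)) = -1/(-8 + (-1 + 23 - 5)) = -1/(-8 + 17) = -1/9 = -1*⅑ = -⅑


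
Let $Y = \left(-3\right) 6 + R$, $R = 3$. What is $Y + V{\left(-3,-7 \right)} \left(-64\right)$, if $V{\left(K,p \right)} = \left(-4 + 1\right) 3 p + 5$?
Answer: $-4367$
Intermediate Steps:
$V{\left(K,p \right)} = 5 - 9 p$ ($V{\left(K,p \right)} = \left(-3\right) 3 p + 5 = - 9 p + 5 = 5 - 9 p$)
$Y = -15$ ($Y = \left(-3\right) 6 + 3 = -18 + 3 = -15$)
$Y + V{\left(-3,-7 \right)} \left(-64\right) = -15 + \left(5 - -63\right) \left(-64\right) = -15 + \left(5 + 63\right) \left(-64\right) = -15 + 68 \left(-64\right) = -15 - 4352 = -4367$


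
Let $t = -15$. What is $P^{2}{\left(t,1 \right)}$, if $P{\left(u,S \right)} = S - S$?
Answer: $0$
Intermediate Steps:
$P{\left(u,S \right)} = 0$
$P^{2}{\left(t,1 \right)} = 0^{2} = 0$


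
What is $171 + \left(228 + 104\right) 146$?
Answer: $48643$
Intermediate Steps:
$171 + \left(228 + 104\right) 146 = 171 + 332 \cdot 146 = 171 + 48472 = 48643$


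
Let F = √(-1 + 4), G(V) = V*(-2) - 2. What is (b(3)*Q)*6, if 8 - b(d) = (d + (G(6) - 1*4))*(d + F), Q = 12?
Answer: 3816 + 1080*√3 ≈ 5686.6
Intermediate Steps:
G(V) = -2 - 2*V (G(V) = -2*V - 2 = -2 - 2*V)
F = √3 ≈ 1.7320
b(d) = 8 - (-18 + d)*(d + √3) (b(d) = 8 - (d + ((-2 - 2*6) - 1*4))*(d + √3) = 8 - (d + ((-2 - 12) - 4))*(d + √3) = 8 - (d + (-14 - 4))*(d + √3) = 8 - (d - 18)*(d + √3) = 8 - (-18 + d)*(d + √3))
(b(3)*Q)*6 = ((8 - 1*3² + 18*3 + 18*√3 - 1*3*√3)*12)*6 = ((8 - 1*9 + 54 + 18*√3 - 3*√3)*12)*6 = ((8 - 9 + 54 + 18*√3 - 3*√3)*12)*6 = ((53 + 15*√3)*12)*6 = (636 + 180*√3)*6 = 3816 + 1080*√3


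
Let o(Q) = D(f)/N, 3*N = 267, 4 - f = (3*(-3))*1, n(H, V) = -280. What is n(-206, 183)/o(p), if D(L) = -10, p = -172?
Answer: 2492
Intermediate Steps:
f = 13 (f = 4 - 3*(-3) = 4 - (-9) = 4 - 1*(-9) = 4 + 9 = 13)
N = 89 (N = (⅓)*267 = 89)
o(Q) = -10/89
n(-206, 183)/o(p) = -280/(-10/89) = -280*(-89/10) = 2492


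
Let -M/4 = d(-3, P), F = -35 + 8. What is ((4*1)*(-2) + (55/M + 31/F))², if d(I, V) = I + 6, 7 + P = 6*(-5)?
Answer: 2199289/11664 ≈ 188.55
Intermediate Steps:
F = -27
P = -37 (P = -7 + 6*(-5) = -7 - 30 = -37)
d(I, V) = 6 + I
M = -12 (M = -4*(6 - 3) = -4*3 = -12)
((4*1)*(-2) + (55/M + 31/F))² = ((4*1)*(-2) + (55/(-12) + 31/(-27)))² = (4*(-2) + (55*(-1/12) + 31*(-1/27)))² = (-8 + (-55/12 - 31/27))² = (-8 - 619/108)² = (-1483/108)² = 2199289/11664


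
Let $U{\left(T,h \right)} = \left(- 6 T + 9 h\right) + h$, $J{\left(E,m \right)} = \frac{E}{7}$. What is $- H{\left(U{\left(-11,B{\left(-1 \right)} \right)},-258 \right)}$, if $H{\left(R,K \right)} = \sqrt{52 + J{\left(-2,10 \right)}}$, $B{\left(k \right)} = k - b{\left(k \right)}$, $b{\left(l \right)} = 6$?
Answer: $- \frac{\sqrt{2534}}{7} \approx -7.1913$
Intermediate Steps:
$J{\left(E,m \right)} = \frac{E}{7}$ ($J{\left(E,m \right)} = E \frac{1}{7} = \frac{E}{7}$)
$B{\left(k \right)} = -6 + k$ ($B{\left(k \right)} = k - 6 = -6 + k$)
$U{\left(T,h \right)} = - 6 T + 10 h$
$H{\left(R,K \right)} = \frac{\sqrt{2534}}{7}$ ($H{\left(R,K \right)} = \sqrt{52 + \frac{1}{7} \left(-2\right)} = \sqrt{52 - \frac{2}{7}} = \sqrt{\frac{362}{7}} = \frac{\sqrt{2534}}{7}$)
$- H{\left(U{\left(-11,B{\left(-1 \right)} \right)},-258 \right)} = - \frac{\sqrt{2534}}{7}$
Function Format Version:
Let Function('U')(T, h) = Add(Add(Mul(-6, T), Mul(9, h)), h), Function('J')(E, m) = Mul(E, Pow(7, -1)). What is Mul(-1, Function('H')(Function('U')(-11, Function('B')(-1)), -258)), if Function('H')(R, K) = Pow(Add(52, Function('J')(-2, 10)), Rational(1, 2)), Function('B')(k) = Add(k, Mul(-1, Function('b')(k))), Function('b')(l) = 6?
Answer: Mul(Rational(-1, 7), Pow(2534, Rational(1, 2))) ≈ -7.1913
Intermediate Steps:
Function('J')(E, m) = Mul(Rational(1, 7), E) (Function('J')(E, m) = Mul(E, Rational(1, 7)) = Mul(Rational(1, 7), E))
Function('B')(k) = Add(-6, k) (Function('B')(k) = Add(k, Mul(-1, 6)) = Add(k, -6) = Add(-6, k))
Function('U')(T, h) = Add(Mul(-6, T), Mul(10, h))
Function('H')(R, K) = Mul(Rational(1, 7), Pow(2534, Rational(1, 2))) (Function('H')(R, K) = Pow(Add(52, Mul(Rational(1, 7), -2)), Rational(1, 2)) = Pow(Add(52, Rational(-2, 7)), Rational(1, 2)) = Pow(Rational(362, 7), Rational(1, 2)) = Mul(Rational(1, 7), Pow(2534, Rational(1, 2))))
Mul(-1, Function('H')(Function('U')(-11, Function('B')(-1)), -258)) = Mul(-1, Mul(Rational(1, 7), Pow(2534, Rational(1, 2)))) = Mul(Rational(-1, 7), Pow(2534, Rational(1, 2)))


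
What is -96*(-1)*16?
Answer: 1536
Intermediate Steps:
-96*(-1)*16 = -32*(-3)*16 = 96*16 = 1536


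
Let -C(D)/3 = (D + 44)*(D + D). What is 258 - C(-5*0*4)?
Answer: 258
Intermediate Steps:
C(D) = -6*D*(44 + D) (C(D) = -3*(D + 44)*(D + D) = -3*(44 + D)*2*D = -6*D*(44 + D))
258 - C(-5*0*4) = 258 - (-6)*-5*0*4*(44 - 5*0*4) = 258 - (-6)*0*4*(44 + 0*4) = 258 - (-6)*0*(44 + 0) = 258 - (-6)*0*44 = 258 - 1*0 = 258 + 0 = 258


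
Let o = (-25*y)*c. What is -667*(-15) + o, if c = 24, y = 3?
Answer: 8205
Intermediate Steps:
o = -1800 (o = -25*3*24 = -75*24 = -1800)
-667*(-15) + o = -667*(-15) - 1800 = 10005 - 1800 = 8205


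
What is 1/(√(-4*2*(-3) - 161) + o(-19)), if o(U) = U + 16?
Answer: -3/146 - I*√137/146 ≈ -0.020548 - 0.080169*I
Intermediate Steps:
o(U) = 16 + U
1/(√(-4*2*(-3) - 161) + o(-19)) = 1/(√(-4*2*(-3) - 161) + (16 - 19)) = 1/(√(-8*(-3) - 161) - 3) = 1/(√(24 - 161) - 3) = 1/(√(-137) - 3) = 1/(I*√137 - 3) = 1/(-3 + I*√137)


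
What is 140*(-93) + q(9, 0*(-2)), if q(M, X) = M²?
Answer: -12939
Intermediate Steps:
140*(-93) + q(9, 0*(-2)) = 140*(-93) + 9² = -13020 + 81 = -12939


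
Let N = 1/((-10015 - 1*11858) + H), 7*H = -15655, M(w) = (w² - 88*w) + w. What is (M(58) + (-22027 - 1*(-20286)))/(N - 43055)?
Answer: 192562006/2422073379 ≈ 0.079503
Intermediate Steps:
M(w) = w² - 87*w
H = -15655/7 (H = (⅐)*(-15655) = -15655/7 ≈ -2236.4)
N = -7/168766 (N = 1/((-10015 - 1*11858) - 15655/7) = 1/((-10015 - 11858) - 15655/7) = 1/(-21873 - 15655/7) = 1/(-168766/7) = -7/168766 ≈ -4.1478e-5)
(M(58) + (-22027 - 1*(-20286)))/(N - 43055) = (58*(-87 + 58) + (-22027 - 1*(-20286)))/(-7/168766 - 43055) = (58*(-29) + (-22027 + 20286))/(-7266220137/168766) = (-1682 - 1741)*(-168766/7266220137) = -3423*(-168766/7266220137) = 192562006/2422073379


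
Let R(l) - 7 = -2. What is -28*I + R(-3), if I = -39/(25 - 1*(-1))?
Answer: 47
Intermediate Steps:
R(l) = 5 (R(l) = 7 - 2 = 5)
I = -3/2 (I = -39/(25 + 1) = -39/26 = -39*1/26 = -3/2 ≈ -1.5000)
-28*I + R(-3) = -28*(-3/2) + 5 = 42 + 5 = 47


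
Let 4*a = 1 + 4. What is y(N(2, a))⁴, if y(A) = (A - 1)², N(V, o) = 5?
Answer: 65536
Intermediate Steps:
a = 5/4 (a = (1 + 4)/4 = (¼)*5 = 5/4 ≈ 1.2500)
y(A) = (-1 + A)²
y(N(2, a))⁴ = ((-1 + 5)²)⁴ = (4²)⁴ = 16⁴ = 65536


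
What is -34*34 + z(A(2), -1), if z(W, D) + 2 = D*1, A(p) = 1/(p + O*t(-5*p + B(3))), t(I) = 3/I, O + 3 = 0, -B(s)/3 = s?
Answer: -1159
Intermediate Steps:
B(s) = -3*s
O = -3 (O = -3 + 0 = -3)
A(p) = 1/(p - 9/(-9 - 5*p)) (A(p) = 1/(p - 9/(-5*p - 3*3)) = 1/(p - 9/(-5*p - 9)) = 1/(p - 9/(-9 - 5*p)))
z(W, D) = -2 + D (z(W, D) = -2 + D*1 = -2 + D)
-34*34 + z(A(2), -1) = -34*34 + (-2 - 1) = -1156 - 3 = -1159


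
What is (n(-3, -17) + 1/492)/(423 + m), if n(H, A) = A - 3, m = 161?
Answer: -9839/287328 ≈ -0.034243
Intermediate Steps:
n(H, A) = -3 + A
(n(-3, -17) + 1/492)/(423 + m) = ((-3 - 17) + 1/492)/(423 + 161) = (-20 + 1/492)/584 = -9839/492*1/584 = -9839/287328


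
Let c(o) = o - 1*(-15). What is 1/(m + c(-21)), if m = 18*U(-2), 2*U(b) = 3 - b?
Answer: 1/39 ≈ 0.025641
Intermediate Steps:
U(b) = 3/2 - b/2 (U(b) = (3 - b)/2 = 3/2 - b/2)
m = 45 (m = 18*(3/2 - ½*(-2)) = 18*(3/2 + 1) = 18*(5/2) = 45)
c(o) = 15 + o (c(o) = o + 15 = 15 + o)
1/(m + c(-21)) = 1/(45 + (15 - 21)) = 1/(45 - 6) = 1/39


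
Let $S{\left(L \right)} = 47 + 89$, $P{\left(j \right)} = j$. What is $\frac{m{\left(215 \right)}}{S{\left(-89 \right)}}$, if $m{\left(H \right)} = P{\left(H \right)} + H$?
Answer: $\frac{215}{68} \approx 3.1618$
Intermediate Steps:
$S{\left(L \right)} = 136$
$m{\left(H \right)} = 2 H$ ($m{\left(H \right)} = H + H = 2 H$)
$\frac{m{\left(215 \right)}}{S{\left(-89 \right)}} = \frac{2 \cdot 215}{136} = 430 \cdot \frac{1}{136} = \frac{215}{68}$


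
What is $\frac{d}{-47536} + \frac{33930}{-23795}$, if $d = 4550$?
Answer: $- \frac{172116373}{113111912} \approx -1.5216$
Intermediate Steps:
$\frac{d}{-47536} + \frac{33930}{-23795} = \frac{4550}{-47536} + \frac{33930}{-23795} = 4550 \left(- \frac{1}{47536}\right) + 33930 \left(- \frac{1}{23795}\right) = - \frac{2275}{23768} - \frac{6786}{4759} = - \frac{172116373}{113111912}$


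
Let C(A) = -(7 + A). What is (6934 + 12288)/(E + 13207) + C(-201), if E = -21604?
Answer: 1609796/8397 ≈ 191.71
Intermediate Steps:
C(A) = -7 - A
(6934 + 12288)/(E + 13207) + C(-201) = (6934 + 12288)/(-21604 + 13207) + (-7 - 1*(-201)) = 19222/(-8397) + (-7 + 201) = 19222*(-1/8397) + 194 = -19222/8397 + 194 = 1609796/8397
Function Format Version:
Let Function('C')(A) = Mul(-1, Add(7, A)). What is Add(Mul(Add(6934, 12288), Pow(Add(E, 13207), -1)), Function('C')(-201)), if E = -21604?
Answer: Rational(1609796, 8397) ≈ 191.71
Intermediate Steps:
Function('C')(A) = Add(-7, Mul(-1, A))
Add(Mul(Add(6934, 12288), Pow(Add(E, 13207), -1)), Function('C')(-201)) = Add(Mul(Add(6934, 12288), Pow(Add(-21604, 13207), -1)), Add(-7, Mul(-1, -201))) = Add(Mul(19222, Pow(-8397, -1)), Add(-7, 201)) = Add(Mul(19222, Rational(-1, 8397)), 194) = Add(Rational(-19222, 8397), 194) = Rational(1609796, 8397)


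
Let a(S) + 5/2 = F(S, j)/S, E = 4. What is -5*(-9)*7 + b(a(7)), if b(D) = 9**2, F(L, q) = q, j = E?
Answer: 396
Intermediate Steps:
j = 4
a(S) = -5/2 + 4/S
b(D) = 81
-5*(-9)*7 + b(a(7)) = -5*(-9)*7 + 81 = 45*7 + 81 = 315 + 81 = 396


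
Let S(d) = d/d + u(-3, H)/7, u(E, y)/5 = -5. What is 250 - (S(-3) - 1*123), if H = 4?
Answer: 2629/7 ≈ 375.57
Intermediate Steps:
u(E, y) = -25 (u(E, y) = 5*(-5) = -25)
S(d) = -18/7 (S(d) = d/d - 25/7 = 1 - 25*⅐ = 1 - 25/7 = -18/7)
250 - (S(-3) - 1*123) = 250 - (-18/7 - 1*123) = 250 - (-18/7 - 123) = 250 - 1*(-879/7) = 250 + 879/7 = 2629/7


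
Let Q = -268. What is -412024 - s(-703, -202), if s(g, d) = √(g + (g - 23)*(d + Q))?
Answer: -412024 - √340517 ≈ -4.1261e+5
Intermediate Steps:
s(g, d) = √(g + (-268 + d)*(-23 + g)) (s(g, d) = √(g + (g - 23)*(d - 268)) = √(g + (-23 + g)*(-268 + d)) = √(g + (-268 + d)*(-23 + g)))
-412024 - s(-703, -202) = -412024 - √(6164 - 267*(-703) - 23*(-202) - 202*(-703)) = -412024 - √(6164 + 187701 + 4646 + 142006) = -412024 - √340517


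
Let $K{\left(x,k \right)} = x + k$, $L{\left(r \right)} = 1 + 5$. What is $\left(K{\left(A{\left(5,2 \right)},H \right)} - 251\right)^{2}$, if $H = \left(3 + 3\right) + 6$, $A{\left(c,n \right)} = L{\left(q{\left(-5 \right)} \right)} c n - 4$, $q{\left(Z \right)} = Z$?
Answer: $33489$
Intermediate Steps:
$L{\left(r \right)} = 6$
$A{\left(c,n \right)} = -4 + 6 c n$ ($A{\left(c,n \right)} = 6 c n - 4 = -4 + 6 c n$)
$H = 12$ ($H = 6 + 6 = 12$)
$K{\left(x,k \right)} = k + x$
$\left(K{\left(A{\left(5,2 \right)},H \right)} - 251\right)^{2} = \left(\left(12 - \left(4 - 60\right)\right) - 251\right)^{2} = \left(\left(12 + \left(-4 + 60\right)\right) - 251\right)^{2} = \left(\left(12 + 56\right) - 251\right)^{2} = \left(68 - 251\right)^{2} = \left(-183\right)^{2} = 33489$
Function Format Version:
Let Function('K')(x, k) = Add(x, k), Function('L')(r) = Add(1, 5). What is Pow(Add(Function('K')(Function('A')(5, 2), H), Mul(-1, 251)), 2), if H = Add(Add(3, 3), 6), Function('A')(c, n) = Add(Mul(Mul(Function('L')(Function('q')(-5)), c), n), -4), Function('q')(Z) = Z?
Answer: 33489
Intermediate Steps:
Function('L')(r) = 6
Function('A')(c, n) = Add(-4, Mul(6, c, n)) (Function('A')(c, n) = Add(Mul(Mul(6, c), n), -4) = Add(Mul(6, c, n), -4) = Add(-4, Mul(6, c, n)))
H = 12 (H = Add(6, 6) = 12)
Function('K')(x, k) = Add(k, x)
Pow(Add(Function('K')(Function('A')(5, 2), H), Mul(-1, 251)), 2) = Pow(Add(Add(12, Add(-4, Mul(6, 5, 2))), Mul(-1, 251)), 2) = Pow(Add(Add(12, Add(-4, 60)), -251), 2) = Pow(Add(Add(12, 56), -251), 2) = Pow(Add(68, -251), 2) = Pow(-183, 2) = 33489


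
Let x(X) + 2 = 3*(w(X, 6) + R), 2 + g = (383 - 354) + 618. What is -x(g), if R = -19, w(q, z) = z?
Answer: 41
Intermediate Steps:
g = 645 (g = -2 + ((383 - 354) + 618) = -2 + (29 + 618) = -2 + 647 = 645)
x(X) = -41 (x(X) = -2 + 3*(6 - 19) = -2 + 3*(-13) = -2 - 39 = -41)
-x(g) = -1*(-41) = 41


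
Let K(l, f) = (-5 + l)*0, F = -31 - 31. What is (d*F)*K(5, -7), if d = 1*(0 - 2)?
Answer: 0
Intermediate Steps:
F = -62
d = -2 (d = 1*(-2) = -2)
K(l, f) = 0
(d*F)*K(5, -7) = -2*(-62)*0 = 124*0 = 0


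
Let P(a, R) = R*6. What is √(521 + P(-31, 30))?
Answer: √701 ≈ 26.476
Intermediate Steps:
P(a, R) = 6*R
√(521 + P(-31, 30)) = √(521 + 6*30) = √(521 + 180) = √701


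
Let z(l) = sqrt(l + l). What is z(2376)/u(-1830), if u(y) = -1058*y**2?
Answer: -sqrt(33)/295261350 ≈ -1.9456e-8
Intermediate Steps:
z(l) = sqrt(2)*sqrt(l) (z(l) = sqrt(2*l) = sqrt(2)*sqrt(l))
z(2376)/u(-1830) = (sqrt(2)*sqrt(2376))/((-1058*(-1830)**2)) = (sqrt(2)*(6*sqrt(66)))/((-1058*3348900)) = (12*sqrt(33))/(-3543136200) = (12*sqrt(33))*(-1/3543136200) = -sqrt(33)/295261350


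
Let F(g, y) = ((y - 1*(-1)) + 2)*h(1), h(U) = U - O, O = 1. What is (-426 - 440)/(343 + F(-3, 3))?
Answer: -866/343 ≈ -2.5248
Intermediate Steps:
h(U) = -1 + U (h(U) = U - 1*1 = U - 1 = -1 + U)
F(g, y) = 0 (F(g, y) = ((y - 1*(-1)) + 2)*(-1 + 1) = ((y + 1) + 2)*0 = ((1 + y) + 2)*0 = (3 + y)*0 = 0)
(-426 - 440)/(343 + F(-3, 3)) = (-426 - 440)/(343 + 0) = -866/343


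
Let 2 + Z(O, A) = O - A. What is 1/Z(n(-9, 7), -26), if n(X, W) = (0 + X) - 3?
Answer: 1/12 ≈ 0.083333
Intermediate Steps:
n(X, W) = -3 + X (n(X, W) = X - 3 = -3 + X)
Z(O, A) = -2 + O - A (Z(O, A) = -2 + (O - A) = -2 + O - A)
1/Z(n(-9, 7), -26) = 1/(-2 + (-3 - 9) - 1*(-26)) = 1/(-2 - 12 + 26) = 1/12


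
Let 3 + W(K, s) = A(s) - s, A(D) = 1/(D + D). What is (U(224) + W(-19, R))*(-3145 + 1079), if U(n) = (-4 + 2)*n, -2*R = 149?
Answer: 115901567/149 ≈ 7.7786e+5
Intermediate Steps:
A(D) = 1/(2*D)
R = -149/2 (R = -1/2*149 = -149/2 ≈ -74.500)
W(K, s) = -3 + 1/(2*s) - s (W(K, s) = -3 + (1/(2*s) - s) = -3 + 1/(2*s) - s)
U(n) = -2*n
(U(224) + W(-19, R))*(-3145 + 1079) = (-2*224 + (-3 + 1/(2*(-149/2)) - 1*(-149/2)))*(-3145 + 1079) = (-448 + (-3 + (1/2)*(-2/149) + 149/2))*(-2066) = (-448 + (-3 - 1/149 + 149/2))*(-2066) = (-448 + 21305/298)*(-2066) = -112199/298*(-2066) = 115901567/149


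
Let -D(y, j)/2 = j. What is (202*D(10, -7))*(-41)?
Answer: -115948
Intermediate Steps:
D(y, j) = -2*j
(202*D(10, -7))*(-41) = (202*(-2*(-7)))*(-41) = (202*14)*(-41) = 2828*(-41) = -115948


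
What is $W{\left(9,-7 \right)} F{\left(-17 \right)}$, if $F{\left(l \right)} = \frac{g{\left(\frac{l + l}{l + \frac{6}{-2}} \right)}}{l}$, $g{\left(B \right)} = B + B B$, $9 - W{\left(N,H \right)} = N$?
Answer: $0$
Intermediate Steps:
$W{\left(N,H \right)} = 9 - N$
$g{\left(B \right)} = B + B^{2}$
$F{\left(l \right)} = \frac{2 \left(1 + \frac{2 l}{-3 + l}\right)}{-3 + l}$ ($F{\left(l \right)} = \frac{\frac{l + l}{l + \frac{6}{-2}} \left(1 + \frac{l + l}{l + \frac{6}{-2}}\right)}{l} = \frac{\frac{2 l}{l + 6 \left(- \frac{1}{2}\right)} \left(1 + \frac{2 l}{l + 6 \left(- \frac{1}{2}\right)}\right)}{l} = \frac{\frac{2 l}{l - 3} \left(1 + \frac{2 l}{l - 3}\right)}{l} = \frac{\frac{2 l}{-3 + l} \left(1 + \frac{2 l}{-3 + l}\right)}{l} = \frac{2 l \frac{1}{-3 + l} \left(1 + \frac{2 l}{-3 + l}\right)}{l} = \frac{2 \left(1 + \frac{2 l}{-3 + l}\right)}{-3 + l}$)
$W{\left(9,-7 \right)} F{\left(-17 \right)} = \left(9 - 9\right) \frac{6 \left(-1 - 17\right)}{\left(-3 - 17\right)^{2}} = \left(9 - 9\right) 6 \cdot \frac{1}{400} \left(-18\right) = 0 \cdot 6 \cdot \frac{1}{400} \left(-18\right) = 0 \left(- \frac{27}{100}\right) = 0$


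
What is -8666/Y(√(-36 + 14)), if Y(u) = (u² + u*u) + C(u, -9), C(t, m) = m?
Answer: 8666/53 ≈ 163.51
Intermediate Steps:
Y(u) = -9 + 2*u² (Y(u) = (u² + u*u) - 9 = (u² + u²) - 9 = 2*u² - 9 = -9 + 2*u²)
-8666/Y(√(-36 + 14)) = -8666/(-9 + 2*(√(-36 + 14))²) = -8666/(-9 + 2*(√(-22))²) = -8666/(-9 + 2*(I*√22)²) = -8666/(-9 + 2*(-22)) = -8666/(-9 - 44) = -8666/(-53) = -8666*(-1/53) = 8666/53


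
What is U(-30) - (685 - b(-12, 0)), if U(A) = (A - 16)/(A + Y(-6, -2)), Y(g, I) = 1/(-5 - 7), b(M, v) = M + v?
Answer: -251065/361 ≈ -695.47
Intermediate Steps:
Y(g, I) = -1/12 (Y(g, I) = 1/(-12) = -1/12)
U(A) = (-16 + A)/(-1/12 + A) (U(A) = (A - 16)/(A - 1/12) = (-16 + A)/(-1/12 + A))
U(-30) - (685 - b(-12, 0)) = 12*(-16 - 30)/(-1 + 12*(-30)) - (685 - (-12 + 0)) = 12*(-46)/(-1 - 360) - (685 - 1*(-12)) = 12*(-46)/(-361) - (685 + 12) = 12*(-1/361)*(-46) - 1*697 = 552/361 - 697 = -251065/361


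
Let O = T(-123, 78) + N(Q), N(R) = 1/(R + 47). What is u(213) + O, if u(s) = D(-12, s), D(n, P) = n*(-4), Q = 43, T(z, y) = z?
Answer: -6749/90 ≈ -74.989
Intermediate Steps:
N(R) = 1/(47 + R)
D(n, P) = -4*n
u(s) = 48 (u(s) = -4*(-12) = 48)
O = -11069/90 (O = -123 + 1/(47 + 43) = -123 + 1/90 = -11069/90 ≈ -122.99)
u(213) + O = 48 - 11069/90 = -6749/90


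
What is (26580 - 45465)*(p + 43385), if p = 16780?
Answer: -1136216025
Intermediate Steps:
(26580 - 45465)*(p + 43385) = (26580 - 45465)*(16780 + 43385) = -18885*60165 = -1136216025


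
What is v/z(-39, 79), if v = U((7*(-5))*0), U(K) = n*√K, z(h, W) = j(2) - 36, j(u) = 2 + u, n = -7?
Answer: 0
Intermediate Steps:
z(h, W) = -32 (z(h, W) = (2 + 2) - 36 = 4 - 36 = -32)
U(K) = -7*√K
v = 0 (v = -7*√((7*(-5))*0) = -7*√(-35*0) = -7*√0 = -7*0 = 0)
v/z(-39, 79) = 0/(-32) = 0*(-1/32) = 0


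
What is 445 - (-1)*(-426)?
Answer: 19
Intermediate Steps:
445 - (-1)*(-426) = 445 - 1*426 = 445 - 426 = 19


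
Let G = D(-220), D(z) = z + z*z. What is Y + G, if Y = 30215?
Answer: 78395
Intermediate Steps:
D(z) = z + z**2
G = 48180 (G = -220*(1 - 220) = -220*(-219) = 48180)
Y + G = 30215 + 48180 = 78395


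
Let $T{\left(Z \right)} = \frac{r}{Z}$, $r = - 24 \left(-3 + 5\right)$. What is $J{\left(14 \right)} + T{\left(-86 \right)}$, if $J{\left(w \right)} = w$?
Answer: $\frac{626}{43} \approx 14.558$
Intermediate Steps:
$r = -48$ ($r = \left(-24\right) 2 = -48$)
$T{\left(Z \right)} = - \frac{48}{Z}$
$J{\left(14 \right)} + T{\left(-86 \right)} = 14 - \frac{48}{-86} = 14 - - \frac{24}{43} = 14 + \frac{24}{43} = \frac{626}{43}$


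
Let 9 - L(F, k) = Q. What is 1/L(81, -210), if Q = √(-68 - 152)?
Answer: 9/301 + 2*I*√55/301 ≈ 0.0299 + 0.049277*I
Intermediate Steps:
Q = 2*I*√55 (Q = √(-220) = 2*I*√55 ≈ 14.832*I)
L(F, k) = 9 - 2*I*√55
1/L(81, -210) = 1/(9 - 2*I*√55)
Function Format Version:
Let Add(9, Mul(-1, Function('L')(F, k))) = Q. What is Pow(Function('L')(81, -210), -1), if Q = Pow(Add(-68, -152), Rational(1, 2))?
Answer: Add(Rational(9, 301), Mul(Rational(2, 301), I, Pow(55, Rational(1, 2)))) ≈ Add(0.029900, Mul(0.049277, I))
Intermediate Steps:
Q = Mul(2, I, Pow(55, Rational(1, 2))) (Q = Pow(-220, Rational(1, 2)) = Mul(2, I, Pow(55, Rational(1, 2))) ≈ Mul(14.832, I))
Function('L')(F, k) = Add(9, Mul(-2, I, Pow(55, Rational(1, 2)))) (Function('L')(F, k) = Add(9, Mul(-1, Mul(2, I, Pow(55, Rational(1, 2))))) = Add(9, Mul(-2, I, Pow(55, Rational(1, 2)))))
Pow(Function('L')(81, -210), -1) = Pow(Add(9, Mul(-2, I, Pow(55, Rational(1, 2)))), -1)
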